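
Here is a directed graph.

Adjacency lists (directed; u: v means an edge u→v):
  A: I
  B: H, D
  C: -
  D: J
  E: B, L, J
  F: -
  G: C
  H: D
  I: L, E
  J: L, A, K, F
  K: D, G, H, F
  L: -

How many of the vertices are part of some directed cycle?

8

A vertex is on a directed cycle iff it belongs to a strongly connected component of size ≥ 2 (or has a self-loop).
The vertices on cycles are {A, B, D, E, H, I, J, K} — 8 in total.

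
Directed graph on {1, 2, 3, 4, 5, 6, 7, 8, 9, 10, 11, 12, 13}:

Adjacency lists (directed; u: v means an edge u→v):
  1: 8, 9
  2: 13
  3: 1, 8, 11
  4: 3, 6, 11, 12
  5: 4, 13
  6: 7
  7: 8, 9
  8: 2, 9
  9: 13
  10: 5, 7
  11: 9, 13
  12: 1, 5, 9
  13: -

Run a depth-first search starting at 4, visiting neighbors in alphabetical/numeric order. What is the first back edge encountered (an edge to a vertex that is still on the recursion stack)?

DFS from 4 (visiting neighbors in alphabetical/numeric order); mark gray on enter, black on exit:
4 gray
  3 gray
    1 gray
      8 gray
        2 gray
          13 gray
          13 black
        2 black
        9 gray
          9→13: 13 black — skip
        9 black
      8 black
      1→9: 9 black — skip
    1 black
    3→8: 8 black — skip
    11 gray
      11→9: 9 black — skip
      11→13: 13 black — skip
    11 black
  3 black
  6 gray
    7 gray
      7→8: 8 black — skip
      7→9: 9 black — skip
    7 black
  6 black
  4→11: 11 black — skip
  12 gray
    12→1: 1 black — skip
    5 gray
      5→4: 4 is gray → back edge
First back edge: 5 → 4.

5->4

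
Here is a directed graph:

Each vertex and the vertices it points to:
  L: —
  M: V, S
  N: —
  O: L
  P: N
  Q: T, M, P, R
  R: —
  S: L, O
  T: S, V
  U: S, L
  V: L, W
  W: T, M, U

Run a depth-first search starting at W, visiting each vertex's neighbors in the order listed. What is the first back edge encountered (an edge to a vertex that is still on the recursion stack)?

V->W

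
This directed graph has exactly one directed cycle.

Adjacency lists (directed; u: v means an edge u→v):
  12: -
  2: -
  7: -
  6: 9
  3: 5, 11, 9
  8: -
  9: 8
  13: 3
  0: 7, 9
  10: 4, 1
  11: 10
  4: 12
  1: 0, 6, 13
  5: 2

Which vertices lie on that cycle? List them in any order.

DFS with gray/black marking from 10:
10 gray
  4 gray
    12 gray
    12 black
  4 black
  1 gray
    0 gray
      7 gray
      7 black
      9 gray
        8 gray
        8 black
      9 black
    0 black
    6 gray
      6→9: 9 black — skip
    6 black
    13 gray
      3 gray
        5 gray
          2 gray
          2 black
        5 black
        11 gray
          11→10: 10 is gray → back edge
Back edge closes the cycle 10 → 1 → 13 → 3 → 11 → 10; its vertices are {1, 3, 10, 11, 13}.

1, 3, 10, 11, 13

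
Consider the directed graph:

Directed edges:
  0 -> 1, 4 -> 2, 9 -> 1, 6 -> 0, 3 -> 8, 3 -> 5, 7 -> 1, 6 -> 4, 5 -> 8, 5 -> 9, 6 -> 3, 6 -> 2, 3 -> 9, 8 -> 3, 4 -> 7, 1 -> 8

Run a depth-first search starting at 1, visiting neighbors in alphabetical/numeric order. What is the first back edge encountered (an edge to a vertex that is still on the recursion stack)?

5->8

DFS from 1 (visiting neighbors in alphabetical/numeric order); mark gray on enter, black on exit:
1 gray
  8 gray
    3 gray
      5 gray
        5→8: 8 is gray → back edge
First back edge: 5 → 8.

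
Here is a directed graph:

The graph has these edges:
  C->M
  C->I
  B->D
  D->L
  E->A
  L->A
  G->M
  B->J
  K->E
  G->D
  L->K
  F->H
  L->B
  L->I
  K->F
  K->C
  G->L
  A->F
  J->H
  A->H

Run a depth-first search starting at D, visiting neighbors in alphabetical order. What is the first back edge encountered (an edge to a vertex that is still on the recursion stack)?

B→D

DFS from D (visiting neighbors in alphabetical order); mark gray on enter, black on exit:
D gray
  L gray
    A gray
      F gray
        H gray
        H black
      F black
      A→H: H black — skip
    A black
    B gray
      B→D: D is gray → back edge
First back edge: B → D.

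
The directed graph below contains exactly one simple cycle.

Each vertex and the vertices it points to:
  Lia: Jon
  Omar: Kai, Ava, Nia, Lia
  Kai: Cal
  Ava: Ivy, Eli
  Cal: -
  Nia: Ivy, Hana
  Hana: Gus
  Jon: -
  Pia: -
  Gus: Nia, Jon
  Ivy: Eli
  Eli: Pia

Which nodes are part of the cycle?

DFS with gray/black marking from Nia:
Nia gray
  Ivy gray
    Eli gray
      Pia gray
      Pia black
    Eli black
  Ivy black
  Hana gray
    Gus gray
      Gus→Nia: Nia is gray → back edge
Back edge closes the cycle Nia → Hana → Gus → Nia; its vertices are {Gus, Nia, Hana}.

Gus, Nia, Hana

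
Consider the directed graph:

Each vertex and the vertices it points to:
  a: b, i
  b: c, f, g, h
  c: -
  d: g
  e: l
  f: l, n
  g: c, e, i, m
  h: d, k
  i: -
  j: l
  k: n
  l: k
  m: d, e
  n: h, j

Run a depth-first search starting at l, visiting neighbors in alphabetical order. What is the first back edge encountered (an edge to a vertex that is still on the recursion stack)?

e→l

DFS from l (visiting neighbors in alphabetical order); mark gray on enter, black on exit:
l gray
  k gray
    n gray
      h gray
        d gray
          g gray
            c gray
            c black
            e gray
              e→l: l is gray → back edge
First back edge: e → l.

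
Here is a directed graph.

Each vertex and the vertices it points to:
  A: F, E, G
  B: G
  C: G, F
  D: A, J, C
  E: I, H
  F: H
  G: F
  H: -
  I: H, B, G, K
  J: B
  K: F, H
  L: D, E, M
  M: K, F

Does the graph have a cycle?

DFS with white/gray/black marking, starting from J:
J gray
  B gray
    G gray
      F gray
        H gray
        H black
      F black
    G black
  B black
J black
A gray
  A→F: F black — skip
  E gray
    I gray
      I→H: H black — skip
      I→B: B black — skip
      I→G: G black — skip
      K gray
        K→F: F black — skip
        K→H: H black — skip
      K black
    I black
    E→H: H black — skip
  E black
  A→G: G black — skip
A black
C gray
  C→G: G black — skip
  C→F: F black — skip
C black
D gray
  D→A: A black — skip
  D→J: J black — skip
  D→C: C black — skip
D black
L gray
  L→D: D black — skip
  L→E: E black — skip
  M gray
    M→K: K black — skip
    M→F: F black — skip
  M black
L black
Every edge goes to a white or black vertex — no back edge, so the graph is acyclic.

No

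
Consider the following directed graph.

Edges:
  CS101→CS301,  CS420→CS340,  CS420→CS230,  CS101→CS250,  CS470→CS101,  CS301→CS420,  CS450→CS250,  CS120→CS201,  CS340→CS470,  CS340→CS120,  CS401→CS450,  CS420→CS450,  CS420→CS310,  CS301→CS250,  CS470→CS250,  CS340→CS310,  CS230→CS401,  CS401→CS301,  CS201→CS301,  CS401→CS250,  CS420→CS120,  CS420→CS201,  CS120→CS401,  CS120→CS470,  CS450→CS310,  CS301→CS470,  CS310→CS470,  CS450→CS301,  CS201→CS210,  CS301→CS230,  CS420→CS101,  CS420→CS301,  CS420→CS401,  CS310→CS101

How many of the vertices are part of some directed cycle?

A vertex is on a directed cycle iff it belongs to a strongly connected component of size ≥ 2 (or has a self-loop).
The vertices on cycles are {CS101, CS120, CS201, CS230, CS301, CS310, CS340, CS401, CS420, CS450, CS470} — 11 in total.

11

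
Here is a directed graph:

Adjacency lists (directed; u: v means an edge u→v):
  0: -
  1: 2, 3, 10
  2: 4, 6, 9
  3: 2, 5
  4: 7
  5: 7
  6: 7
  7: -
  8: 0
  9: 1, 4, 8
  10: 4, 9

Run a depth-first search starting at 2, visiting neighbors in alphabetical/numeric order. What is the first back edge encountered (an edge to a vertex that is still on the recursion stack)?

1->2

DFS from 2 (visiting neighbors in alphabetical/numeric order); mark gray on enter, black on exit:
2 gray
  4 gray
    7 gray
    7 black
  4 black
  6 gray
    6→7: 7 black — skip
  6 black
  9 gray
    1 gray
      1→2: 2 is gray → back edge
First back edge: 1 → 2.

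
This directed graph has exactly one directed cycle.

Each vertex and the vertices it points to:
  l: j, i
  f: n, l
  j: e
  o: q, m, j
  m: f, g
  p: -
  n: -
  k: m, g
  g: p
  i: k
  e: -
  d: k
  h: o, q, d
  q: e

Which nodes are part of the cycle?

DFS with gray/black marking from m:
m gray
  f gray
    n gray
    n black
    l gray
      j gray
        e gray
        e black
      j black
      i gray
        k gray
          k→m: m is gray → back edge
Back edge closes the cycle m → f → l → i → k → m; its vertices are {f, i, k, l, m}.

f, i, k, l, m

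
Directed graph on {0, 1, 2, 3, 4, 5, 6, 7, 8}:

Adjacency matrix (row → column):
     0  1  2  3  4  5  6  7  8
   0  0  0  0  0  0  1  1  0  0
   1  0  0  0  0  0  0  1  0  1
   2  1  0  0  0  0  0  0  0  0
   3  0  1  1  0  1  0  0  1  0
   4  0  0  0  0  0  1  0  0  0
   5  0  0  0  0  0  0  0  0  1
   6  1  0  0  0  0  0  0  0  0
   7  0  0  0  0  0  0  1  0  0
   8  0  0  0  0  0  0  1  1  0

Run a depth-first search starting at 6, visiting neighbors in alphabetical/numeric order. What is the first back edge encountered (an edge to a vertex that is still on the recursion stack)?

DFS from 6 (visiting neighbors in alphabetical/numeric order); mark gray on enter, black on exit:
6 gray
  0 gray
    5 gray
      8 gray
        8→6: 6 is gray → back edge
First back edge: 8 → 6.

8->6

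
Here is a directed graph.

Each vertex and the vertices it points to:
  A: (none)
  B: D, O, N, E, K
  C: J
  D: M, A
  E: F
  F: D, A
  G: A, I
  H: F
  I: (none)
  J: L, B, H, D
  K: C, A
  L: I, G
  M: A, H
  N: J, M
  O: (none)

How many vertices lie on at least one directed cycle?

9

A vertex is on a directed cycle iff it belongs to a strongly connected component of size ≥ 2 (or has a self-loop).
The vertices on cycles are {B, C, D, F, H, J, K, M, N} — 9 in total.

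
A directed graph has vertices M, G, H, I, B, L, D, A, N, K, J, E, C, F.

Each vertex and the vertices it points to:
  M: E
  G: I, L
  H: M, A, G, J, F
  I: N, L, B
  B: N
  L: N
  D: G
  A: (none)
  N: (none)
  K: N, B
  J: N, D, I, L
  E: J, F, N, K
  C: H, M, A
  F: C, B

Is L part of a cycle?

L lies on a cycle iff there is a path from L back to itself.
Exploring from L, it never reaches itself; equivalently, its strongly connected component is a singleton.

No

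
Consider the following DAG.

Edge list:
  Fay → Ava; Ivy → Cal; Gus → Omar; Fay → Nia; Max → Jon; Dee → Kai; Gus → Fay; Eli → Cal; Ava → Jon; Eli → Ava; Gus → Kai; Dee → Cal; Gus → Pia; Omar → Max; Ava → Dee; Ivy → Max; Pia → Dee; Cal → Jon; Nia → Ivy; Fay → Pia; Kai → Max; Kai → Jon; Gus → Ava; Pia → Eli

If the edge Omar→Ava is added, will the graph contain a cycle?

No

Adding Omar→Ava creates a cycle iff Ava can already reach Omar.
Explore from Ava: no path reaches Omar. The graph stays acyclic.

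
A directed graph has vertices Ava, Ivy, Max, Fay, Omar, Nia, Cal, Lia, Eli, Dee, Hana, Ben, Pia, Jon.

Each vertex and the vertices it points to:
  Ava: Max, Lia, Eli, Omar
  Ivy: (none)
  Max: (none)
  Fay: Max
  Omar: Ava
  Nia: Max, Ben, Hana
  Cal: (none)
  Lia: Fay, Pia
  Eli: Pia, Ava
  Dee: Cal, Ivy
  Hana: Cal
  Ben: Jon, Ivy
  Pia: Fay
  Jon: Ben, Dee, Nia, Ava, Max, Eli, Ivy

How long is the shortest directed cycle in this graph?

2

For each vertex v, BFS finds the shortest path from v back to v.
The shortest such closed walk is Jon → Ben → Jon, length 2.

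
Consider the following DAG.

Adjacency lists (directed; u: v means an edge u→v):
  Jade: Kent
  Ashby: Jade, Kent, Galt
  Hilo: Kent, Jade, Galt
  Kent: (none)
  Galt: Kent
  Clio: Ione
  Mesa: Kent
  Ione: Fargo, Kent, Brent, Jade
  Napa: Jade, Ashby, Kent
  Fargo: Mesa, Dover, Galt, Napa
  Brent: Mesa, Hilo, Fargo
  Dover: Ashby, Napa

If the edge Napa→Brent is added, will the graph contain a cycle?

Yes

Adding Napa→Brent creates a cycle iff Brent can already reach Napa.
Path from Brent: Brent → Fargo → Napa.
So Brent → … → Napa → Brent is a cycle.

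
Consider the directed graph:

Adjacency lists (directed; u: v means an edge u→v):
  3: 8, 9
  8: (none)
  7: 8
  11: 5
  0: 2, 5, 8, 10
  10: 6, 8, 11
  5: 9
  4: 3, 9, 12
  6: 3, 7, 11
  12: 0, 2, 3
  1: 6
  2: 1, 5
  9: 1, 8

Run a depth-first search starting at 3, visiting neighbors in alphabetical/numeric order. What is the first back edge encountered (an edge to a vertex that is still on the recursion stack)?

DFS from 3 (visiting neighbors in alphabetical/numeric order); mark gray on enter, black on exit:
3 gray
  8 gray
  8 black
  9 gray
    1 gray
      6 gray
        6→3: 3 is gray → back edge
First back edge: 6 → 3.

6->3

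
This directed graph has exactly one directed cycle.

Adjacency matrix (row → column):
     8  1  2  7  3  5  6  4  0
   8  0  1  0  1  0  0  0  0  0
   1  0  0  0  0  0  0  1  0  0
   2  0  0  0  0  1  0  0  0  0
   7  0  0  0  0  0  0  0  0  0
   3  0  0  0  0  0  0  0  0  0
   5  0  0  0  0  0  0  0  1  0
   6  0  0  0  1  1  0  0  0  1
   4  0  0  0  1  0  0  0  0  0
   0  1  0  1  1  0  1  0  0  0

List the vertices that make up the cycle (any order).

0, 1, 6, 8

DFS with gray/black marking from 0:
0 gray
  2 gray
    3 gray
    3 black
  2 black
  5 gray
    4 gray
      7 gray
      7 black
    4 black
  5 black
  8 gray
    1 gray
      6 gray
        6→7: 7 black — skip
        6→3: 3 black — skip
        6→0: 0 is gray → back edge
Back edge closes the cycle 0 → 8 → 1 → 6 → 0; its vertices are {0, 1, 6, 8}.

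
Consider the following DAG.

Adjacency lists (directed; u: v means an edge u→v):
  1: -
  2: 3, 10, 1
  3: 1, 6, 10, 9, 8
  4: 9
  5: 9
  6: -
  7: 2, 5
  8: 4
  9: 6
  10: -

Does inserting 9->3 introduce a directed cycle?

Adding 9→3 creates a cycle iff 3 can already reach 9.
Path from 3: 3 → 9.
So 3 → … → 9 → 3 is a cycle.

Yes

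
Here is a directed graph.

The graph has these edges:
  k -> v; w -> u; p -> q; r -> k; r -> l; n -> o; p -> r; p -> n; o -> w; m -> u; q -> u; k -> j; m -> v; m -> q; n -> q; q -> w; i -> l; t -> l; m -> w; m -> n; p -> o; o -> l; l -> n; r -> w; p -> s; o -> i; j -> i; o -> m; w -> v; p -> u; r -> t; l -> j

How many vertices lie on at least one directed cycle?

A vertex is on a directed cycle iff it belongs to a strongly connected component of size ≥ 2 (or has a self-loop).
The vertices on cycles are {i, j, l, m, n, o} — 6 in total.

6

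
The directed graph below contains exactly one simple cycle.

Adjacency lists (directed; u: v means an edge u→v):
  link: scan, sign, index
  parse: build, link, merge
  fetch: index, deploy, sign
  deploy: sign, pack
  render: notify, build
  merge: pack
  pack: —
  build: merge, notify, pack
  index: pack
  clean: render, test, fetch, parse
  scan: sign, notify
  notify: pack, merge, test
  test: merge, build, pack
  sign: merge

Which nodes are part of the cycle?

test, build, notify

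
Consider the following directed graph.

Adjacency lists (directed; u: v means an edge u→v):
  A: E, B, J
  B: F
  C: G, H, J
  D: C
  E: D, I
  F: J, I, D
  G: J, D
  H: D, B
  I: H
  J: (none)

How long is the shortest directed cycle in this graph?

3

For each vertex v, BFS finds the shortest path from v back to v.
The shortest such closed walk is D → C → H → D, length 3.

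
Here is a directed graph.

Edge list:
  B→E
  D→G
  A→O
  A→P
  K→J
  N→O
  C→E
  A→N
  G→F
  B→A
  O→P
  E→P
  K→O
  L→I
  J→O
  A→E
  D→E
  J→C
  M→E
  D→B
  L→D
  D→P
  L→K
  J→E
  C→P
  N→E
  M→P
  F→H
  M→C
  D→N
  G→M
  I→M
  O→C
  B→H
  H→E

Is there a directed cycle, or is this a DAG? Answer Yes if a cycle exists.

DFS with white/gray/black marking, starting from O:
O gray
  P gray
  P black
  C gray
    C→P: P black — skip
    E gray
      E→P: P black — skip
    E black
  C black
O black
N gray
  N→E: E black — skip
  N→O: O black — skip
N black
G gray
  F gray
    H gray
      H→E: E black — skip
    H black
  F black
  M gray
    M→E: E black — skip
    M→C: C black — skip
    M→P: P black — skip
  M black
G black
B gray
  A gray
    A→E: E black — skip
    A→O: O black — skip
    A→N: N black — skip
    A→P: P black — skip
  A black
  B→E: E black — skip
  B→H: H black — skip
B black
L gray
  K gray
    K→O: O black — skip
    J gray
      J→C: C black — skip
      J→O: O black — skip
      J→E: E black — skip
    J black
  K black
  I gray
    I→M: M black — skip
  I black
  D gray
    D→P: P black — skip
    D→G: G black — skip
    D→E: E black — skip
    D→B: B black — skip
    D→N: N black — skip
  D black
L black
Every edge goes to a white or black vertex — no back edge, so the graph is acyclic.

No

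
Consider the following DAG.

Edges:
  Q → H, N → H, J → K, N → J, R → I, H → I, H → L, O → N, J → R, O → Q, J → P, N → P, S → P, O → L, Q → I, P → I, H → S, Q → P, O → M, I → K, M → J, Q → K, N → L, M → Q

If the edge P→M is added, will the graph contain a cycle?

Yes

Adding P→M creates a cycle iff M can already reach P.
Path from M: M → Q → P.
So M → … → P → M is a cycle.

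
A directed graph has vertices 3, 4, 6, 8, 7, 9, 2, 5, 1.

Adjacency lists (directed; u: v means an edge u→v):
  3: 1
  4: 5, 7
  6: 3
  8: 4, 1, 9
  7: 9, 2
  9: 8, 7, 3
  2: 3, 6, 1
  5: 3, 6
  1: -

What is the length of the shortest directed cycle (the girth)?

2

For each vertex v, BFS finds the shortest path from v back to v.
The shortest such closed walk is 8 → 9 → 8, length 2.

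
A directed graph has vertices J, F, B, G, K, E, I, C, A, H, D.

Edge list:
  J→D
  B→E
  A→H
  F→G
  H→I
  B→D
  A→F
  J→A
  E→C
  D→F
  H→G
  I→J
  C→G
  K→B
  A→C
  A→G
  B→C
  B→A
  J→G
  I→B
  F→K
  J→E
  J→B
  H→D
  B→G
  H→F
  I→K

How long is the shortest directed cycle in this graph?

4

For each vertex v, BFS finds the shortest path from v back to v.
The shortest such closed walk is I → J → A → H → I, length 4.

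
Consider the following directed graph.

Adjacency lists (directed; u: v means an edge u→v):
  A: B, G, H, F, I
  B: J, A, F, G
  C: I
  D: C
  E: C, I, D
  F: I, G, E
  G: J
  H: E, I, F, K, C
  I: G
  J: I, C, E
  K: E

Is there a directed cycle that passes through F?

F lies on a cycle iff there is a path from F back to itself.
Exploring from F, it never reaches itself; equivalently, its strongly connected component is a singleton.

No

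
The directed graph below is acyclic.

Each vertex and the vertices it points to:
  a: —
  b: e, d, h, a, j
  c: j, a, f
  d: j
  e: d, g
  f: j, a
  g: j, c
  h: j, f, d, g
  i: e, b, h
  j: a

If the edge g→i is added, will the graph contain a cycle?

Adding g→i creates a cycle iff i can already reach g.
Path from i: i → h → g.
So i → … → g → i is a cycle.

Yes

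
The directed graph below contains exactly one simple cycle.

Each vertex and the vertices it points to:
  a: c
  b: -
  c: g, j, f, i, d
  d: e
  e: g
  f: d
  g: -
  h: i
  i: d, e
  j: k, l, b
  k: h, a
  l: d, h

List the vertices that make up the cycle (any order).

a, c, j, k

DFS with gray/black marking from j:
j gray
  k gray
    h gray
      i gray
        d gray
          e gray
            g gray
            g black
          e black
        d black
        i→e: e black — skip
      i black
    h black
    a gray
      c gray
        c→g: g black — skip
        c→j: j is gray → back edge
Back edge closes the cycle j → k → a → c → j; its vertices are {a, c, j, k}.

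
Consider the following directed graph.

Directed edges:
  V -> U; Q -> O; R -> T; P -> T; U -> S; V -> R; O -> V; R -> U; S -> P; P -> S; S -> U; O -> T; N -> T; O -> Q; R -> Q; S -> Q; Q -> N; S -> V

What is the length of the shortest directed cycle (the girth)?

For each vertex v, BFS finds the shortest path from v back to v.
The shortest such closed walk is S → U → S, length 2.

2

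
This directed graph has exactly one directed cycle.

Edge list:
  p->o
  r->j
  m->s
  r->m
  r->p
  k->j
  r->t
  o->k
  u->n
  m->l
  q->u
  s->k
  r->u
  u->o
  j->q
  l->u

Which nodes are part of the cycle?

j, k, o, q, u

DFS with gray/black marking from j:
j gray
  q gray
    u gray
      n gray
      n black
      o gray
        k gray
          k→j: j is gray → back edge
Back edge closes the cycle j → q → u → o → k → j; its vertices are {j, k, o, q, u}.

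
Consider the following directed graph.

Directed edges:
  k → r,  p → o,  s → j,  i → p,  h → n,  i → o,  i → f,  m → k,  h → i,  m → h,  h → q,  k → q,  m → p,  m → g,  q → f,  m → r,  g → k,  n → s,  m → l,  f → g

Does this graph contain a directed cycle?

Yes

DFS with white/gray/black marking, starting from f:
f gray
  g gray
    k gray
      q gray
        q→f: f is gray → back edge
Back edge found, so a cycle exists: f → g → k → q → f.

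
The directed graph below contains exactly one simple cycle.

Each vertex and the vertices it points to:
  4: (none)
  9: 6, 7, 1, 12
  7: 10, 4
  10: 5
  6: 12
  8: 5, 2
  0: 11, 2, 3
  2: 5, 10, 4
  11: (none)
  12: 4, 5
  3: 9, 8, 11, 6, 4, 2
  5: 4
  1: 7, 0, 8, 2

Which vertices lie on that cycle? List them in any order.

DFS with gray/black marking from 3:
3 gray
  9 gray
    6 gray
      12 gray
        4 gray
        4 black
        5 gray
          5→4: 4 black — skip
        5 black
      12 black
    6 black
    7 gray
      10 gray
        10→5: 5 black — skip
      10 black
      7→4: 4 black — skip
    7 black
    1 gray
      1→7: 7 black — skip
      0 gray
        11 gray
        11 black
        2 gray
          2→5: 5 black — skip
          2→10: 10 black — skip
          2→4: 4 black — skip
        2 black
        0→3: 3 is gray → back edge
Back edge closes the cycle 3 → 9 → 1 → 0 → 3; its vertices are {0, 1, 3, 9}.

0, 1, 3, 9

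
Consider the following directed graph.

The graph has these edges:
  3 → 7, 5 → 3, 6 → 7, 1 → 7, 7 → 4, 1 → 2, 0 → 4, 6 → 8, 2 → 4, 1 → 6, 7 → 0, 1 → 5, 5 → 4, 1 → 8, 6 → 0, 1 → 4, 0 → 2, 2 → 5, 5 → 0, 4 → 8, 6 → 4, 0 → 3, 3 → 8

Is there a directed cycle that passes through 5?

5 is on a cycle iff 5 can reach itself via ≥1 edge.
5 → 0 → 2 → 5 — yes.

Yes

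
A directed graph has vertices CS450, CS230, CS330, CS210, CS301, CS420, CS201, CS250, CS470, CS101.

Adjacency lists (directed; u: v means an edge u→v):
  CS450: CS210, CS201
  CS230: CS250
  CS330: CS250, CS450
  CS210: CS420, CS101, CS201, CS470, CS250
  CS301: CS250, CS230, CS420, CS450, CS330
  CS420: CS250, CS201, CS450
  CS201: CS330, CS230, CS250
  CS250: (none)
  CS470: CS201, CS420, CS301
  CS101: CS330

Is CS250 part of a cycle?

CS250 lies on a cycle iff there is a path from CS250 back to itself.
Exploring from CS250, it never reaches itself; equivalently, its strongly connected component is a singleton.

No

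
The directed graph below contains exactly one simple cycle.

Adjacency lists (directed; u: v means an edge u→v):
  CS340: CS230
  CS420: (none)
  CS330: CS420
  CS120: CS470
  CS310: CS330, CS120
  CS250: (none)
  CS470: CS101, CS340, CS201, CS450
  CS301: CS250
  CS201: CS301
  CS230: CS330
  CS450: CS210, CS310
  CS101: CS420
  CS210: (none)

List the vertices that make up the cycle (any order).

CS120, CS310, CS450, CS470

DFS with gray/black marking from CS470:
CS470 gray
  CS101 gray
    CS420 gray
    CS420 black
  CS101 black
  CS340 gray
    CS230 gray
      CS330 gray
        CS330→CS420: CS420 black — skip
      CS330 black
    CS230 black
  CS340 black
  CS201 gray
    CS301 gray
      CS250 gray
      CS250 black
    CS301 black
  CS201 black
  CS450 gray
    CS210 gray
    CS210 black
    CS310 gray
      CS310→CS330: CS330 black — skip
      CS120 gray
        CS120→CS470: CS470 is gray → back edge
Back edge closes the cycle CS470 → CS450 → CS310 → CS120 → CS470; its vertices are {CS120, CS310, CS450, CS470}.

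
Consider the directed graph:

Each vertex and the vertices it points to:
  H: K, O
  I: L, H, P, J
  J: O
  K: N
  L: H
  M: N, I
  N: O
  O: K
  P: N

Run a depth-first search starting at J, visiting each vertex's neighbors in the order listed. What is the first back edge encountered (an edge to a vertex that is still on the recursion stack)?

N->O

DFS from J (visiting each vertex's neighbors in the order listed); mark gray on enter, black on exit:
J gray
  O gray
    K gray
      N gray
        N→O: O is gray → back edge
First back edge: N → O.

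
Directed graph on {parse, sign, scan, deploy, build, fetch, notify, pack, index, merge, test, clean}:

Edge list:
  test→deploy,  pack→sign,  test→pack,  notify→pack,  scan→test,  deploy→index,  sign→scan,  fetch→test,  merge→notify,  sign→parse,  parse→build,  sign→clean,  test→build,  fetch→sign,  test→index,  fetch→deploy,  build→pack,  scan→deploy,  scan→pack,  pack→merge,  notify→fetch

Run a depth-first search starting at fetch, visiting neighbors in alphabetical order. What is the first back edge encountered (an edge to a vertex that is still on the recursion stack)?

DFS from fetch (visiting neighbors in alphabetical order); mark gray on enter, black on exit:
fetch gray
  deploy gray
    index gray
    index black
  deploy black
  sign gray
    clean gray
    clean black
    parse gray
      build gray
        pack gray
          merge gray
            notify gray
              notify→fetch: fetch is gray → back edge
First back edge: notify → fetch.

notify→fetch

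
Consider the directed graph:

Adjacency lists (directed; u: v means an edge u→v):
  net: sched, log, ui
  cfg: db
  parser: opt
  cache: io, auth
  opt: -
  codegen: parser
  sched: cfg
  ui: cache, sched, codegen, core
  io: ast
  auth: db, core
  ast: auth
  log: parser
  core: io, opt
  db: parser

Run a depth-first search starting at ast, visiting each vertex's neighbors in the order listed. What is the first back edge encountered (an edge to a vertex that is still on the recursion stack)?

DFS from ast (visiting each vertex's neighbors in the order listed); mark gray on enter, black on exit:
ast gray
  auth gray
    db gray
      parser gray
        opt gray
        opt black
      parser black
    db black
    core gray
      io gray
        io→ast: ast is gray → back edge
First back edge: io → ast.

io→ast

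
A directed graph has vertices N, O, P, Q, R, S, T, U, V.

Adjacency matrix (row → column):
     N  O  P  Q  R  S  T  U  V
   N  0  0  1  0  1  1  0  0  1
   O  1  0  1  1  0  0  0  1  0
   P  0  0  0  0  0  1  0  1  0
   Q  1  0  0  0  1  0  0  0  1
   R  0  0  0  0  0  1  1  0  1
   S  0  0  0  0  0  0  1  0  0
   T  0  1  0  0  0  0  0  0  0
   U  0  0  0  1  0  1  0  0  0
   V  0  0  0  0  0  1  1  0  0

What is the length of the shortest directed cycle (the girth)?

4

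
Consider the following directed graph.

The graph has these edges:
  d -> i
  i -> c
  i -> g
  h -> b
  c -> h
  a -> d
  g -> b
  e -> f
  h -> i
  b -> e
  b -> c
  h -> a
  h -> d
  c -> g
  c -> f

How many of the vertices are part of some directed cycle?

A vertex is on a directed cycle iff it belongs to a strongly connected component of size ≥ 2 (or has a self-loop).
The vertices on cycles are {a, b, c, d, g, h, i} — 7 in total.

7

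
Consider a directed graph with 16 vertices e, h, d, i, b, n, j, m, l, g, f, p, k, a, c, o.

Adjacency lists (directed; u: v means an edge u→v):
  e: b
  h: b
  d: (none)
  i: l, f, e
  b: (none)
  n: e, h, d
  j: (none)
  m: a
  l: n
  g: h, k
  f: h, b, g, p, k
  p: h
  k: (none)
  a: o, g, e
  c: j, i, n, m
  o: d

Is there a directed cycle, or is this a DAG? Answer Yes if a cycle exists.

DFS with white/gray/black marking, starting from n:
n gray
  e gray
    b gray
    b black
  e black
  h gray
    h→b: b black — skip
  h black
  d gray
  d black
n black
i gray
  l gray
    l→n: n black — skip
  l black
  f gray
    f→h: h black — skip
    f→b: b black — skip
    g gray
      g→h: h black — skip
      k gray
      k black
    g black
    p gray
      p→h: h black — skip
    p black
    f→k: k black — skip
  f black
  i→e: e black — skip
i black
j gray
j black
m gray
  a gray
    o gray
      o→d: d black — skip
    o black
    a→g: g black — skip
    a→e: e black — skip
  a black
m black
c gray
  c→j: j black — skip
  c→i: i black — skip
  c→n: n black — skip
  c→m: m black — skip
c black
Every edge goes to a white or black vertex — no back edge, so the graph is acyclic.

No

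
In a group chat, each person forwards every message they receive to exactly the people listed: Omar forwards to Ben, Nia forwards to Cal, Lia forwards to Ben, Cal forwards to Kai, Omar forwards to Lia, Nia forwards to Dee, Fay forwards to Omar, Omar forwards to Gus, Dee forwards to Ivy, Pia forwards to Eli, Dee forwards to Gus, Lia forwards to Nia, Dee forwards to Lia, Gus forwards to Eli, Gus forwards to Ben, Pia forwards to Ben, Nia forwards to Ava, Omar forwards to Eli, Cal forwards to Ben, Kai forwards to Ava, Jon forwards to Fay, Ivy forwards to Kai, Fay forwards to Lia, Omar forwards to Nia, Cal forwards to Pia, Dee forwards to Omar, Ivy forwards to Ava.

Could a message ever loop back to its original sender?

Yes

DFS with white/gray/black marking, starting from Gus:
Gus gray
  Ben gray
  Ben black
  Eli gray
  Eli black
Gus black
Lia gray
  Nia gray
    Ava gray
    Ava black
    Cal gray
      Kai gray
        Kai→Ava: Ava black — skip
      Kai black
      Pia gray
        Pia→Eli: Eli black — skip
        Pia→Ben: Ben black — skip
      Pia black
      Cal→Ben: Ben black — skip
    Cal black
    Dee gray
      Dee→Gus: Gus black — skip
      Ivy gray
        Ivy→Ava: Ava black — skip
        Ivy→Kai: Kai black — skip
      Ivy black
      Dee→Lia: Lia is gray → back edge
Back edge found, so a cycle exists: Lia → Nia → Dee → Lia.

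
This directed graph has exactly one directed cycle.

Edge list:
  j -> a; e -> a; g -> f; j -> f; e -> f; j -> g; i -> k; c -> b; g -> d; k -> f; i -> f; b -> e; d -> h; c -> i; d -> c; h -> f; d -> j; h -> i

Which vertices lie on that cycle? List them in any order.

DFS with gray/black marking from d:
d gray
  h gray
    i gray
      k gray
        f gray
        f black
      k black
      i→f: f black — skip
    i black
    h→f: f black — skip
  h black
  j gray
    a gray
    a black
    j→f: f black — skip
    g gray
      g→d: d is gray → back edge
Back edge closes the cycle d → j → g → d; its vertices are {d, g, j}.

d, g, j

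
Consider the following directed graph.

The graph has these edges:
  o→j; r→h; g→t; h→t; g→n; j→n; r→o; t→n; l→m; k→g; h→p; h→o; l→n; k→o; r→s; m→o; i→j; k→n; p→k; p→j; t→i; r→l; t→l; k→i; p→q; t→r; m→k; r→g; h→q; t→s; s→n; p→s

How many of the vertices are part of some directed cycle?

A vertex is on a directed cycle iff it belongs to a strongly connected component of size ≥ 2 (or has a self-loop).
The vertices on cycles are {g, h, k, l, m, p, r, t} — 8 in total.

8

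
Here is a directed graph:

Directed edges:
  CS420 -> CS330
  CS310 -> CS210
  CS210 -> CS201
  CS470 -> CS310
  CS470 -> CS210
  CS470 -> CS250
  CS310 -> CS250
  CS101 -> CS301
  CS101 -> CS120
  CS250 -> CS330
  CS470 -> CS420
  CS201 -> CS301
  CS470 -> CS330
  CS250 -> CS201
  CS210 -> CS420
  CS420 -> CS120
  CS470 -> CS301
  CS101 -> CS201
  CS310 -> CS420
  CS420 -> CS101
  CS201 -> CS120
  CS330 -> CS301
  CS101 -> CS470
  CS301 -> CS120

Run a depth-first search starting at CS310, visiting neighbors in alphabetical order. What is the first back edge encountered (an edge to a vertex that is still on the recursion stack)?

DFS from CS310 (visiting neighbors in alphabetical order); mark gray on enter, black on exit:
CS310 gray
  CS210 gray
    CS201 gray
      CS120 gray
      CS120 black
      CS301 gray
        CS301→CS120: CS120 black — skip
      CS301 black
    CS201 black
    CS420 gray
      CS101 gray
        CS101→CS120: CS120 black — skip
        CS101→CS201: CS201 black — skip
        CS101→CS301: CS301 black — skip
        CS470 gray
          CS470→CS210: CS210 is gray → back edge
First back edge: CS470 → CS210.

CS470→CS210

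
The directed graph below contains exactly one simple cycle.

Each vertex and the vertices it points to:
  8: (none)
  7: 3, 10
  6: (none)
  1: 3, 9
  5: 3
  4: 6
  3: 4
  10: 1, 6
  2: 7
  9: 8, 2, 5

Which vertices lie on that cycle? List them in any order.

1, 2, 7, 9, 10

DFS with gray/black marking from 10:
10 gray
  1 gray
    3 gray
      4 gray
        6 gray
        6 black
      4 black
    3 black
    9 gray
      8 gray
      8 black
      2 gray
        7 gray
          7→3: 3 black — skip
          7→10: 10 is gray → back edge
Back edge closes the cycle 10 → 1 → 9 → 2 → 7 → 10; its vertices are {1, 2, 7, 9, 10}.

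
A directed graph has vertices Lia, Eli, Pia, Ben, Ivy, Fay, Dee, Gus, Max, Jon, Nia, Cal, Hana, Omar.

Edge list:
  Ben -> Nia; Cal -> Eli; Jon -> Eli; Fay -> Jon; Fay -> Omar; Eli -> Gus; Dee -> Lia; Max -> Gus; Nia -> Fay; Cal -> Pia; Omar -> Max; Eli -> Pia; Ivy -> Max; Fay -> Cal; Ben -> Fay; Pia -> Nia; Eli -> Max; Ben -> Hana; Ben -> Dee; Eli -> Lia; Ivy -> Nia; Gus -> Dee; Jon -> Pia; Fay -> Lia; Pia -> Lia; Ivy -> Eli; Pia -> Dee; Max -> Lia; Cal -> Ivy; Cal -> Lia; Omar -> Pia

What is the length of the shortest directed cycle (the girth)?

For each vertex v, BFS finds the shortest path from v back to v.
The shortest such closed walk is Nia → Fay → Jon → Pia → Nia, length 4.

4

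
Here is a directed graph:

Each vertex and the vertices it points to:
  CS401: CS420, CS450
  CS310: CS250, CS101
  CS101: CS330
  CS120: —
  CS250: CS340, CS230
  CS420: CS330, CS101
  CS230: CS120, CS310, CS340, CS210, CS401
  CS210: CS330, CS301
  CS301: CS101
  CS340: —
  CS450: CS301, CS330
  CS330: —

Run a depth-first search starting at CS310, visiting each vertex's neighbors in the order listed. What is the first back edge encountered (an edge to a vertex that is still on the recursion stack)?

DFS from CS310 (visiting each vertex's neighbors in the order listed); mark gray on enter, black on exit:
CS310 gray
  CS250 gray
    CS340 gray
    CS340 black
    CS230 gray
      CS120 gray
      CS120 black
      CS230→CS310: CS310 is gray → back edge
First back edge: CS230 → CS310.

CS230->CS310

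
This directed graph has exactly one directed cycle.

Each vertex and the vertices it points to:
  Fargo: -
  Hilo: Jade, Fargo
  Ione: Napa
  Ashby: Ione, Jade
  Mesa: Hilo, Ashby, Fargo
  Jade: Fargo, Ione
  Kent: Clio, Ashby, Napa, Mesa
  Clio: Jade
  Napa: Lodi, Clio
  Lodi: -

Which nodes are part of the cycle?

Clio, Ione, Jade, Napa

DFS with gray/black marking from Napa:
Napa gray
  Lodi gray
  Lodi black
  Clio gray
    Jade gray
      Fargo gray
      Fargo black
      Ione gray
        Ione→Napa: Napa is gray → back edge
Back edge closes the cycle Napa → Clio → Jade → Ione → Napa; its vertices are {Clio, Ione, Jade, Napa}.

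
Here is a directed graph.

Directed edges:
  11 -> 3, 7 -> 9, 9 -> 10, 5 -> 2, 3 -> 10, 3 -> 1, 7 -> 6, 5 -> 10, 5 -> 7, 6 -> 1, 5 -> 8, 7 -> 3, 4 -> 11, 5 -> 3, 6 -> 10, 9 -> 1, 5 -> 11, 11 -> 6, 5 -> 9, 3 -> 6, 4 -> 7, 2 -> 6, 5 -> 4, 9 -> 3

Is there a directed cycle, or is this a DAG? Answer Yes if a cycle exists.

No

DFS with white/gray/black marking, starting from 11:
11 gray
  6 gray
    10 gray
    10 black
    1 gray
    1 black
  6 black
  3 gray
    3→1: 1 black — skip
    3→6: 6 black — skip
    3→10: 10 black — skip
  3 black
11 black
4 gray
  7 gray
    7→6: 6 black — skip
    7→3: 3 black — skip
    9 gray
      9→1: 1 black — skip
      9→3: 3 black — skip
      9→10: 10 black — skip
    9 black
  7 black
  4→11: 11 black — skip
4 black
2 gray
  2→6: 6 black — skip
2 black
8 gray
8 black
5 gray
  5→11: 11 black — skip
  5→7: 7 black — skip
  5→10: 10 black — skip
  5→8: 8 black — skip
  5→4: 4 black — skip
  5→3: 3 black — skip
  5→9: 9 black — skip
  5→2: 2 black — skip
5 black
Every edge goes to a white or black vertex — no back edge, so the graph is acyclic.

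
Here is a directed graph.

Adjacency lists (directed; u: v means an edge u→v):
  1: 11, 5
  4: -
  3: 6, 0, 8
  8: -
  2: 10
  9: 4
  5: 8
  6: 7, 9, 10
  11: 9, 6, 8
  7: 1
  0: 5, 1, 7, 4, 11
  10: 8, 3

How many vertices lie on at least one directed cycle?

7

A vertex is on a directed cycle iff it belongs to a strongly connected component of size ≥ 2 (or has a self-loop).
The vertices on cycles are {0, 1, 3, 6, 7, 10, 11} — 7 in total.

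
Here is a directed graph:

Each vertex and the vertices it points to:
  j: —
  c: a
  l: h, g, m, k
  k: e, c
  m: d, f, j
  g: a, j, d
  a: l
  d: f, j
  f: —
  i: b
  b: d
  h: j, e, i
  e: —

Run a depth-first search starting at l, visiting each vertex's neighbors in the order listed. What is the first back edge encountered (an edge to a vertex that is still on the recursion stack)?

a→l

DFS from l (visiting each vertex's neighbors in the order listed); mark gray on enter, black on exit:
l gray
  h gray
    j gray
    j black
    e gray
    e black
    i gray
      b gray
        d gray
          f gray
          f black
          d→j: j black — skip
        d black
      b black
    i black
  h black
  g gray
    a gray
      a→l: l is gray → back edge
First back edge: a → l.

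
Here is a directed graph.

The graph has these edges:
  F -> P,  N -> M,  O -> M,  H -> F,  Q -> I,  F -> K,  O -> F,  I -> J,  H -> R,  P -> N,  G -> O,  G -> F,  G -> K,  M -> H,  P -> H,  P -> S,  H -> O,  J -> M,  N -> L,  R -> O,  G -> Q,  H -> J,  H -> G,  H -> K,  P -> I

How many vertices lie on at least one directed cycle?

A vertex is on a directed cycle iff it belongs to a strongly connected component of size ≥ 2 (or has a self-loop).
The vertices on cycles are {F, G, H, I, J, M, N, O, P, Q, R} — 11 in total.

11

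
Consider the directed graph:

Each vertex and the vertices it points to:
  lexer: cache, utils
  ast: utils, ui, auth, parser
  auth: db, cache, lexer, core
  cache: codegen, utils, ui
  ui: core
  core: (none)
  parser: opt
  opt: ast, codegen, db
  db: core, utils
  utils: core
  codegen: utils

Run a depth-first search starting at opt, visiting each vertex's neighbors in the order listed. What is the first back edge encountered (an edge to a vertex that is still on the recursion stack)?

DFS from opt (visiting each vertex's neighbors in the order listed); mark gray on enter, black on exit:
opt gray
  ast gray
    utils gray
      core gray
      core black
    utils black
    ui gray
      ui→core: core black — skip
    ui black
    auth gray
      db gray
        db→core: core black — skip
        db→utils: utils black — skip
      db black
      cache gray
        codegen gray
          codegen→utils: utils black — skip
        codegen black
        cache→utils: utils black — skip
        cache→ui: ui black — skip
      cache black
      lexer gray
        lexer→cache: cache black — skip
        lexer→utils: utils black — skip
      lexer black
      auth→core: core black — skip
    auth black
    parser gray
      parser→opt: opt is gray → back edge
First back edge: parser → opt.

parser→opt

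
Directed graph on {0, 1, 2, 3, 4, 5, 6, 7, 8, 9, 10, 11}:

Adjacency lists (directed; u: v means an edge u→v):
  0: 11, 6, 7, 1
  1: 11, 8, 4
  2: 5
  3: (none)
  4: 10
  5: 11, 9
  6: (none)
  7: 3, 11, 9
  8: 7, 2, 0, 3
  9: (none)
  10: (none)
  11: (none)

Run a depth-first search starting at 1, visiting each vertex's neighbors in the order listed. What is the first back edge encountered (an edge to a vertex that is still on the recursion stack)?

DFS from 1 (visiting each vertex's neighbors in the order listed); mark gray on enter, black on exit:
1 gray
  11 gray
  11 black
  8 gray
    7 gray
      3 gray
      3 black
      7→11: 11 black — skip
      9 gray
      9 black
    7 black
    2 gray
      5 gray
        5→11: 11 black — skip
        5→9: 9 black — skip
      5 black
    2 black
    0 gray
      0→11: 11 black — skip
      6 gray
      6 black
      0→7: 7 black — skip
      0→1: 1 is gray → back edge
First back edge: 0 → 1.

0→1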